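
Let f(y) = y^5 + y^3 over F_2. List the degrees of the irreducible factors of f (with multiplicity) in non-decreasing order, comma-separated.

1, 1, 1, 1, 1

Roots in F_2: f(0) = 0 → root; f(1) = 0 → root.
Linear factors from roots: (y), (y + 1).
Complete factorization: f(y) = (y + 1)^2·(y)^3.
Factor degrees with multiplicity: 1 + 1 + 1 + 1 + 1 = 5.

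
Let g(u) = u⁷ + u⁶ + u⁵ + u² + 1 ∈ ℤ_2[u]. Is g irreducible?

Yes

Check for roots in ℤ_2: g(0) = 1; g(1) = 1.
No roots, so no linear factors.
Monic irreducibles of degree 2 over GF(2): u² + u + 1.
None of them divide g (all give nonzero remainder).
Monic irreducibles of degree 3 over GF(2): u³ + u + 1, u³ + u² + 1.
None of them divide g (all give nonzero remainder).
No irreducible factor of degree ≤ 3 exists, so g is irreducible over GF(2).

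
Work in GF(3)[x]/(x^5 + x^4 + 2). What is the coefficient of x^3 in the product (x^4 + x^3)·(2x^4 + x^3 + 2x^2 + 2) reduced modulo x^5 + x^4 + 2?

Multiply in GF(3)[x]: (x^4 + x^3)·(2x^4 + x^3 + 2x^2 + 2) = 2x^8 + 2x^5 + 2x^4 + 2x^3.
Reduce using x^5 ≡ 2x^4 + 1 (mod x^5 + x^4 + 2).
Reduced: 2x^4 + x^3 + x^2 + 2x.

1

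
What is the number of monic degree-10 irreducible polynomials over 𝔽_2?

The number of monic irreducibles of degree 10 over GF(2) is (1/10)·Σ_{d∣10} μ(10/d) 2^d.
Divisors of 10: 1, 2, 5, 10; μ(10/d) for each: 1, -1, -1, 1.
Σ = 2^1 − 2^2 − 2^5 + 2^10 = 990.
N = 990/10 = 99.

99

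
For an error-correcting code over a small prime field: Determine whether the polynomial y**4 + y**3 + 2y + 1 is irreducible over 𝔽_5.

No

Write h(y) = y**4 + y**3 + 2y + 1.
Check for roots in 𝔽_5: h(0) = 1; h(1) = 0 → root; h(2) = 4; h(3) = 0 → root; h(4) = 4.
h(1) = 0, so (y − 1) divides h(y); h is reducible.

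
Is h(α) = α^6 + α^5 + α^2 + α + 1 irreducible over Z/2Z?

Check for roots in Z/2Z: h(0) = 1; h(1) = 1.
No roots, so no linear factors.
Monic irreducibles of degree 2 over GF(2): α^2 + α + 1.
None of them divide h (all give nonzero remainder).
Monic irreducibles of degree 3 over GF(2): α^3 + α + 1, α^3 + α^2 + 1.
None of them divide h (all give nonzero remainder).
No irreducible factor of degree ≤ 3 exists, so h is irreducible over GF(2).

Yes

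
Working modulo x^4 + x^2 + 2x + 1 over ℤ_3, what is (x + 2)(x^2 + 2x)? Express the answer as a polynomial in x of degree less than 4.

x^3 + x^2 + x

Multiply in ℤ_3[x]: (x + 2)·(x^2 + 2x) = x^3 + x^2 + x.
Reduced: x^3 + x^2 + x.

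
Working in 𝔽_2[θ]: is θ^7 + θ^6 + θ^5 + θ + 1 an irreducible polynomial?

Write f(θ) = θ^7 + θ^6 + θ^5 + θ + 1.
Check for roots in 𝔽_2: f(0) = 1; f(1) = 1.
No roots, so no linear factors.
Monic irreducibles of degree 2 over GF(2): θ^2 + θ + 1.
None of them divide f (all give nonzero remainder).
Monic irreducibles of degree 3 over GF(2): θ^3 + θ + 1, θ^3 + θ^2 + 1.
θ^3 + θ + 1 divides f: f(θ) = (θ^3 + θ + 1)·(θ^4 + θ^3 + 1).

No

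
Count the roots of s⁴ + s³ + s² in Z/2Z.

Write g(s) = s⁴ + s³ + s².
Evaluate at each of the 2 elements of Z/2Z:
g(0) = 0 → root; g(1) = 1.
Roots: {0}.

1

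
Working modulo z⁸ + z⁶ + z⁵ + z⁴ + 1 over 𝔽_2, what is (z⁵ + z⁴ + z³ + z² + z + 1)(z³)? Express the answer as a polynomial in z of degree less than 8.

Multiply in 𝔽_2[z]: (z⁵ + z⁴ + z³ + z² + z + 1)·(z³) = z⁸ + z⁷ + z⁶ + z⁵ + z⁴ + z³.
Reduce using z⁸ ≡ z⁶ + z⁵ + z⁴ + 1 (mod z⁸ + z⁶ + z⁵ + z⁴ + 1).
Reduced: z⁷ + z³ + 1.

z^7 + z^3 + 1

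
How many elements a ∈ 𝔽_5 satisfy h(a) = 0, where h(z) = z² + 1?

Evaluate at each of the 5 elements of 𝔽_5:
h(0) = 1; h(1) = 2; h(2) = 0 → root; h(3) = 0 → root; h(4) = 2.
Roots: {2, 3}.

2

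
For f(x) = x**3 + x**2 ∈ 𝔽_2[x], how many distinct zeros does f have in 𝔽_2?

Evaluate at each of the 2 elements of 𝔽_2:
f(0) = 0 → root; f(1) = 0 → root.
Roots: {0, 1}.

2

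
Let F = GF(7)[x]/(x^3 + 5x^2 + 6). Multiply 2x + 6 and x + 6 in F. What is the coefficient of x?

4

Multiply in GF(7)[x]: (2x + 6)·(x + 6) = 2x^2 + 4x + 1.
Reduced: 2x^2 + 4x + 1.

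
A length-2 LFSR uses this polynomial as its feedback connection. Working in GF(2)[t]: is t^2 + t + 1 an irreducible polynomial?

Write f(t) = t^2 + t + 1.
Check for roots in GF(2): f(0) = 1; f(1) = 1.
No roots. A degree-2 polynomial over a field with no linear factor is irreducible.

Yes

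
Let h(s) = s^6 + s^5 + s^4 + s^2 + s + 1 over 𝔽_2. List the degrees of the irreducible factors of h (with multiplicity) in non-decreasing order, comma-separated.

1, 1, 1, 1, 2

Roots in 𝔽_2: h(0) = 1; h(1) = 0 → root.
Linear factors from roots: (s + 1).
Complete factorization: h(s) = (s + 1)^4·(s^2 + s + 1).
Factor degrees with multiplicity: 1 + 1 + 1 + 1 + 2 = 6.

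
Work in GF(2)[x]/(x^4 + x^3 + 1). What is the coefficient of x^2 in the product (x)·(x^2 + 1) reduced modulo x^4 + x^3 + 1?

Multiply in GF(2)[x]: (x)·(x^2 + 1) = x^3 + x.
Reduced: x^3 + x.

0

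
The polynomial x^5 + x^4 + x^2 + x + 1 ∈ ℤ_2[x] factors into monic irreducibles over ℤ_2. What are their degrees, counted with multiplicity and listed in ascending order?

5

Write g(x) = x^5 + x^4 + x^2 + x + 1.
Roots in ℤ_2: g(0) = 1; g(1) = 1.
Complete factorization: g(x) = (x^5 + x^4 + x^2 + x + 1).
Factor degrees with multiplicity: 5 = 5.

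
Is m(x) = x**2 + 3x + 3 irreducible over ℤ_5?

Yes

Check for roots in ℤ_5: m(0) = 3; m(1) = 2; m(2) = 3; m(3) = 1; m(4) = 1.
No roots. A degree-2 polynomial over a field with no linear factor is irreducible.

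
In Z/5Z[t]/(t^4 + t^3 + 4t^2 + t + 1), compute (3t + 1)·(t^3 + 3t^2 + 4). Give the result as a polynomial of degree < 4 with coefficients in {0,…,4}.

Multiply in Z/5Z[t]: (3t + 1)·(t^3 + 3t^2 + 4) = 3t^4 + 3t^2 + 2t + 4.
Reduce using t^4 ≡ 4t^3 + t^2 + 4t + 4 (mod t^4 + t^3 + 4t^2 + t + 1).
Reduced: 2t^3 + t^2 + 4t + 1.

2t^3 + t^2 + 4t + 1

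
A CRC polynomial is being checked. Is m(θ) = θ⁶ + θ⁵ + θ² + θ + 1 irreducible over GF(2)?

Yes

Check for roots in GF(2): m(0) = 1; m(1) = 1.
No roots, so no linear factors.
Monic irreducibles of degree 2 over GF(2): θ² + θ + 1.
None of them divide m (all give nonzero remainder).
Monic irreducibles of degree 3 over GF(2): θ³ + θ + 1, θ³ + θ² + 1.
None of them divide m (all give nonzero remainder).
No irreducible factor of degree ≤ 3 exists, so m is irreducible over GF(2).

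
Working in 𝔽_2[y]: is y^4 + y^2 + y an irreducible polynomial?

Write g(y) = y^4 + y^2 + y.
Check for roots in 𝔽_2: g(0) = 0 → root; g(1) = 1.
g(0) = 0, so (y) divides g(y); g is reducible.

No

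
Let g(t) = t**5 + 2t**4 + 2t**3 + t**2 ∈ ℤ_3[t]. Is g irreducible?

Check for roots in ℤ_3: g(0) = 0 → root; g(1) = 0 → root; g(2) = 0 → root.
g(0) = 0, so (t) divides g(t); g is reducible.

No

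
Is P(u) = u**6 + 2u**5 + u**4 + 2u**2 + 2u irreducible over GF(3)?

Check for roots in GF(3): P(0) = 0 → root; P(1) = 2; P(2) = 0 → root.
P(0) = 0, so (u) divides P(u); P is reducible.

No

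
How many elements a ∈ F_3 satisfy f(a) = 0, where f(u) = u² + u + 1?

1

Evaluate at each of the 3 elements of F_3:
f(0) = 1; f(1) = 0 → root; f(2) = 1.
Roots: {1}.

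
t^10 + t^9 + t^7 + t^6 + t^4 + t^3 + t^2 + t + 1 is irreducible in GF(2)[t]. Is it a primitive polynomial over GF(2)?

Write f(t) = t^10 + t^9 + t^7 + t^6 + t^4 + t^3 + t^2 + t + 1.
|GF(2^10)^×| = 2^10 − 1 = 1023. Prime factorization: 1023 = 3·11·31.
f is primitive ⇔ t has order 1023 in GF(2)[t]/(f), i.e. t^(1023/q) ≠ 1 for each prime q | 1023.
t^(341) mod f = t^6 + t^3 + t^2 + 1.
t^(93) mod f = t^8 + t^6 + t^5 + t^3 + t + 1.
t^(33) mod f = t^8 + t^6 + t^5 + t^4 + t.
None equal 1, so t has full order 1023; f is primitive.

Yes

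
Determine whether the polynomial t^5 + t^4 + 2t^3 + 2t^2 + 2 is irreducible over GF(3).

Write m(t) = t^5 + t^4 + 2t^3 + 2t^2 + 2.
Check for roots in GF(3): m(0) = 2; m(1) = 2; m(2) = 2.
No roots, so no linear factors.
Monic irreducibles of degree 2 over GF(3): t^2 + 1, t^2 + t + 2, t^2 + 2t + 2.
None of them divide m (all give nonzero remainder).
No irreducible factor of degree ≤ 2 exists, so m is irreducible over GF(3).

Yes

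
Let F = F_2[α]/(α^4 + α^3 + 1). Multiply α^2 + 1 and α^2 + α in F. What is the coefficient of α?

1

Multiply in F_2[α]: (α^2 + 1)·(α^2 + α) = α^4 + α^3 + α^2 + α.
Reduce using α^4 ≡ α^3 + 1 (mod α^4 + α^3 + 1).
Reduced: α^2 + α + 1.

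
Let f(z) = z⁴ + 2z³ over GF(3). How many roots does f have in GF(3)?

2

Evaluate at each of the 3 elements of GF(3):
f(0) = 0 → root; f(1) = 0 → root; f(2) = 2.
Roots: {0, 1}.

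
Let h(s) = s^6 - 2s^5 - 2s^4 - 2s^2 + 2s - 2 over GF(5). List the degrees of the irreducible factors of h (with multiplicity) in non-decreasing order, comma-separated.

Roots in GF(5): h(0) = 3; h(1) = 0 → root; h(2) = 2; h(3) = 2; h(4) = 0 → root.
Linear factors from roots: (s - 1), (s + 1).
Complete factorization: h(s) = (s + 1)·(s - 1)·(s^4 - 2s^3 - s^2 - 2s + 2).
Factor degrees with multiplicity: 1 + 1 + 4 = 6.

1, 1, 4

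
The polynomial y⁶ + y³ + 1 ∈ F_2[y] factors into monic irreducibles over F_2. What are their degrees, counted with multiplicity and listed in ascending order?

Write f(y) = y⁶ + y³ + 1.
Roots in F_2: f(0) = 1; f(1) = 1.
Complete factorization: f(y) = (y⁶ + y³ + 1).
Factor degrees with multiplicity: 6 = 6.

6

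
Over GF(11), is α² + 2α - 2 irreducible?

No

Write g(α) = α² + 2α - 2.
Check each element of GF(11) for a root: g(0)=9, g(1)=1, g(2)=6, g(3)=2, g(4)=0, g(5)=0, g(6)=2, g(7)=6, g(8)=1, g(9)=9, g(10)=8.
g(4) = 0, so (α − 4) divides g(α); g is reducible.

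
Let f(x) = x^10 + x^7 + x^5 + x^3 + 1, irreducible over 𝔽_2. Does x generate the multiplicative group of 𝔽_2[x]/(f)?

|GF(2^10)^×| = 2^10 − 1 = 1023. Prime factorization: 1023 = 3·11·31.
f is primitive ⇔ x has order 1023 in GF(2)[x]/(f), i.e. x^(1023/q) ≠ 1 for each prime q | 1023.
x^(341) mod f = x^8 + x^6 + x^4 + x.
x^(93) mod f = x^9 + x^7 + x^6 + x^4 + x + 1.
x^(33) mod f = 1
Since x^(33) = 1, the order of x divides 33 < 1023; not primitive.

No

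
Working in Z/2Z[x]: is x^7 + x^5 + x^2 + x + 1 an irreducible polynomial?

Yes

Write f(x) = x^7 + x^5 + x^2 + x + 1.
Check for roots in Z/2Z: f(0) = 1; f(1) = 1.
No roots, so no linear factors.
Monic irreducibles of degree 2 over GF(2): x^2 + x + 1.
None of them divide f (all give nonzero remainder).
Monic irreducibles of degree 3 over GF(2): x^3 + x + 1, x^3 + x^2 + 1.
None of them divide f (all give nonzero remainder).
No irreducible factor of degree ≤ 3 exists, so f is irreducible over GF(2).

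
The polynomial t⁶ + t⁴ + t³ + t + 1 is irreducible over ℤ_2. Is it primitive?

Yes

Write f(t) = t⁶ + t⁴ + t³ + t + 1.
|GF(2^6)^×| = 2^6 − 1 = 63. Prime factorization: 63 = 3^2·7.
f is primitive ⇔ t has order 63 in GF(2)[t]/(f), i.e. t^(63/q) ≠ 1 for each prime q | 63.
t^(21) mod f = t³ + t² + t.
t^(9) mod f = t⁵ + t⁴ + t² + 1.
None equal 1, so t has full order 63; f is primitive.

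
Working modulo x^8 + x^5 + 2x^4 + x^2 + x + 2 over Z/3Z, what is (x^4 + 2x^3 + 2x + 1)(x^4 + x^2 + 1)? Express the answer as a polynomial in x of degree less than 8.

Multiply in Z/3Z[x]: (x^4 + 2x^3 + 2x + 1)·(x^4 + x^2 + 1) = x^8 + 2x^7 + x^6 + x^5 + 2x^4 + x^3 + x^2 + 2x + 1.
Reduce using x^8 ≡ 2x^5 + x^4 + 2x^2 + 2x + 1 (mod x^8 + x^5 + 2x^4 + x^2 + x + 2).
Reduced: 2x^7 + x^6 + x^3 + x + 2.

2x^7 + x^6 + x^3 + x + 2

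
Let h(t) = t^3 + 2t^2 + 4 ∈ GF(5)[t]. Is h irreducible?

No

Check for roots in GF(5): h(0) = 4; h(1) = 2; h(2) = 0 → root; h(3) = 4; h(4) = 0 → root.
h(2) = 0, so (t − 2) divides h(t); h is reducible.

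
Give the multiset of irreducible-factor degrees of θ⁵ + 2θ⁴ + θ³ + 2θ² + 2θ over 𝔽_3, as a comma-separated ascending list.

Write g(θ) = θ⁵ + 2θ⁴ + θ³ + 2θ² + 2θ.
Roots in 𝔽_3: g(0) = 0 → root; g(1) = 2; g(2) = 0 → root.
Linear factors from roots: (θ), (θ + 1).
Complete factorization: g(θ) = (θ)·(θ + 1)·(θ³ + θ² + 2).
Factor degrees with multiplicity: 1 + 1 + 3 = 5.

1, 1, 3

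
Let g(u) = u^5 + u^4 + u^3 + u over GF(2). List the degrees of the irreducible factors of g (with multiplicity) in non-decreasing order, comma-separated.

1, 1, 3

Roots in GF(2): g(0) = 0 → root; g(1) = 0 → root.
Linear factors from roots: (u), (u + 1).
Complete factorization: g(u) = (u)·(u + 1)·(u^3 + u + 1).
Factor degrees with multiplicity: 1 + 1 + 3 = 5.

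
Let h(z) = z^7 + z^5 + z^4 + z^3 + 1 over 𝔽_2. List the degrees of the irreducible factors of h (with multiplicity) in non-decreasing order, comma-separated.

7

Roots in 𝔽_2: h(0) = 1; h(1) = 1.
Complete factorization: h(z) = (z^7 + z^5 + z^4 + z^3 + 1).
Factor degrees with multiplicity: 7 = 7.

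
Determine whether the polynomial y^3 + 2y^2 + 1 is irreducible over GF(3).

Yes

Write m(y) = y^3 + 2y^2 + 1.
Check for roots in GF(3): m(0) = 1; m(1) = 1; m(2) = 2.
No roots. A degree-3 polynomial over a field with no linear factor is irreducible.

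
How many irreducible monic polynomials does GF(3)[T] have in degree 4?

x^(3^4) − x is the product of all monic irreducibles of degree dividing 4; Möbius inversion gives N = (1/4) Σ μ(4/d)·3^d.
Divisors of 4: 1, 2, 4; μ(4/d) for each: 0, -1, 1.
Σ = − 3^2 + 3^4 = 72.
N = 72/4 = 18.

18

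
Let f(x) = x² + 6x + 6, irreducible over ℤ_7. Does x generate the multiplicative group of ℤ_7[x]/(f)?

|GF(7^2)^×| = 7^2 − 1 = 48. Prime factorization: 48 = 2^4·3.
f is primitive ⇔ x has order 48 in GF(7)[x]/(f), i.e. x^(48/q) ≠ 1 for each prime q | 48.
x^(24) mod f = 6.
x^(16) mod f = 1
Since x^(16) = 1, the order of x divides 16 < 48; not primitive.

No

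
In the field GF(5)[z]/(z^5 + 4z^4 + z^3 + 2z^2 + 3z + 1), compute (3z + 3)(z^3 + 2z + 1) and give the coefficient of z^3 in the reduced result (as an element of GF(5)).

3

Multiply in GF(5)[z]: (3z + 3)·(z^3 + 2z + 1) = 3z^4 + 3z^3 + z^2 + 4z + 3.
Reduced: 3z^4 + 3z^3 + z^2 + 4z + 3.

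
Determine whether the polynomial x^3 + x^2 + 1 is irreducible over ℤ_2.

Yes

Write h(x) = x^3 + x^2 + 1.
Check for roots in ℤ_2: h(0) = 1; h(1) = 1.
No roots. A degree-3 polynomial over a field with no linear factor is irreducible.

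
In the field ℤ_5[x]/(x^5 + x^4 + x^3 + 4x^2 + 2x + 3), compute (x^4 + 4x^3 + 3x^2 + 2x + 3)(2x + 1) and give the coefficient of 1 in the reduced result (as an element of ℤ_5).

Multiply in ℤ_5[x]: (x^4 + 4x^3 + 3x^2 + 2x + 3)·(2x + 1) = 2x^5 + 4x^4 + 2x^2 + 3x + 3.
Reduce using x^5 ≡ 4x^4 + 4x^3 + x^2 + 3x + 2 (mod x^5 + x^4 + x^3 + 4x^2 + 2x + 3).
Reduced: 2x^4 + 3x^3 + 4x^2 + 4x + 2.

2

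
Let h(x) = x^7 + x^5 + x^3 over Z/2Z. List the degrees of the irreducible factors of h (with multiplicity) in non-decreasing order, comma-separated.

Roots in Z/2Z: h(0) = 0 → root; h(1) = 1.
Linear factors from roots: (x).
Complete factorization: h(x) = (x)^3·(x^2 + x + 1)^2.
Factor degrees with multiplicity: 1 + 1 + 1 + 2 + 2 = 7.

1, 1, 1, 2, 2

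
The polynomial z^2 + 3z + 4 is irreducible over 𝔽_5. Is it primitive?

No

Write f(z) = z^2 + 3z + 4.
|GF(5^2)^×| = 5^2 − 1 = 24. Prime factorization: 24 = 2^3·3.
f is primitive ⇔ z has order 24 in GF(5)[z]/(f), i.e. z^(24/q) ≠ 1 for each prime q | 24.
z^(12) mod f = 1
z^(8) mod f = 3z + 4.
Since z^(12) = 1, the order of z divides 12 < 24; not primitive.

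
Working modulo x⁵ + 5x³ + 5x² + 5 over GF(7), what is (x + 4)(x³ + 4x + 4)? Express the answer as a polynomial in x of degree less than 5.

Multiply in GF(7)[x]: (x + 4)·(x³ + 4x + 4) = x⁴ + 4x³ + 4x² + 6x + 2.
Reduced: x⁴ + 4x³ + 4x² + 6x + 2.

x^4 + 4x^3 + 4x^2 + 6x + 2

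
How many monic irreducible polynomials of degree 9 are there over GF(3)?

2184

The number of monic irreducibles of degree 9 over GF(3) is (1/9)·Σ_{d∣9} μ(9/d) 3^d.
Divisors of 9: 1, 3, 9; μ(9/d) for each: 0, -1, 1.
Σ = − 3^3 + 3^9 = 19656.
N = 19656/9 = 2184.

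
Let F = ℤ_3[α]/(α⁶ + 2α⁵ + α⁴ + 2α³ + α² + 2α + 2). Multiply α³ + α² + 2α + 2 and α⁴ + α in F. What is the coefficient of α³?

Multiply in ℤ_3[α]: (α³ + α² + 2α + 2)·(α⁴ + α) = α⁷ + α⁶ + 2α⁵ + α³ + 2α² + 2α.
Reduce using α⁶ ≡ α⁵ + 2α⁴ + α³ + 2α² + α + 1 (mod α⁶ + 2α⁵ + α⁴ + 2α³ + α² + 2α + 2).
Reduced: 2α⁴ + 2α³ + α² + 2α + 2.

2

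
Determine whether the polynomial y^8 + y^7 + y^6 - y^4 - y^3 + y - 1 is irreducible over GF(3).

Write m(y) = y^8 + y^7 + y^6 - y^4 - y^3 + y - 1.
Check for roots in GF(3): m(0) = 2; m(1) = 1; m(2) = 2.
No roots, so no linear factors.
Monic irreducibles of degree 2 over GF(3): y^2 + 1, y^2 + y - 1, y^2 - y - 1.
None of them divide m (all give nonzero remainder).
Degree-3 irreducible divisors: test the 8 monic irreducibles of degree 3 over GF(3).
None of them divide m (all give nonzero remainder).
Degree-4 irreducible divisors: test the 18 monic irreducibles of degree 4 over GF(3).
None of them divide m (all give nonzero remainder).
No irreducible factor of degree ≤ 4 exists, so m is irreducible over GF(3).

Yes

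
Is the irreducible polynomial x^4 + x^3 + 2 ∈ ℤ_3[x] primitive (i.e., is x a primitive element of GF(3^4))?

Yes

Write f(x) = x^4 + x^3 + 2.
|GF(3^4)^×| = 3^4 − 1 = 80. Prime factorization: 80 = 2^4·5.
f is primitive ⇔ x has order 80 in GF(3)[x]/(f), i.e. x^(80/q) ≠ 1 for each prime q | 80.
x^(40) mod f = 2.
x^(16) mod f = 2x^2 + 2x + 2.
None equal 1, so x has full order 80; f is primitive.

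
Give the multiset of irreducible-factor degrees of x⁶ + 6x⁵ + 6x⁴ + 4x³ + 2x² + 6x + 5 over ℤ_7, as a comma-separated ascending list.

1, 2, 3

Write g(x) = x⁶ + 6x⁵ + 6x⁴ + 4x³ + 2x² + 6x + 5.
Linear factors from roots: (x + 2).
Complete factorization: g(x) = (x + 2)·(x² + 4x + 1)·(x³ + 4x + 6).
Factor degrees with multiplicity: 1 + 2 + 3 = 6.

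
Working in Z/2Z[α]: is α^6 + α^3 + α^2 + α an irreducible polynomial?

Write h(α) = α^6 + α^3 + α^2 + α.
Check for roots in Z/2Z: h(0) = 0 → root; h(1) = 0 → root.
h(0) = 0, so (α) divides h(α); h is reducible.

No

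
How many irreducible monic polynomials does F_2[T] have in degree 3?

The number of monic irreducibles of degree 3 over GF(2) is (1/3)·Σ_{d∣3} μ(3/d) 2^d.
Divisors of 3: 1, 3; μ(3/d) for each: -1, 1.
Σ = − 2^1 + 2^3 = 6.
N = 6/3 = 2.

2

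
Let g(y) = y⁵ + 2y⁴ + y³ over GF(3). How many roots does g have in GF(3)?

Evaluate at each of the 3 elements of GF(3):
g(0) = 0 → root; g(1) = 1; g(2) = 0 → root.
Roots: {0, 2}.

2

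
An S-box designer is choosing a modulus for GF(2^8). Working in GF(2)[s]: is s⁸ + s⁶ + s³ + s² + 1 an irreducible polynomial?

Write P(s) = s⁸ + s⁶ + s³ + s² + 1.
Check for roots in GF(2): P(0) = 1; P(1) = 1.
No roots, so no linear factors.
Monic irreducibles of degree 2 over GF(2): s² + s + 1.
None of them divide P (all give nonzero remainder).
Monic irreducibles of degree 3 over GF(2): s³ + s + 1, s³ + s² + 1.
None of them divide P (all give nonzero remainder).
Monic irreducibles of degree 4 over GF(2): s⁴ + s + 1, s⁴ + s³ + 1, s⁴ + s³ + s² + s + 1.
None of them divide P (all give nonzero remainder).
No irreducible factor of degree ≤ 4 exists, so P is irreducible over GF(2).

Yes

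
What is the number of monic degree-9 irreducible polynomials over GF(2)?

The number of monic irreducibles of degree 9 over GF(2) is (1/9)·Σ_{d∣9} μ(9/d) 2^d.
Divisors of 9: 1, 3, 9; μ(9/d) for each: 0, -1, 1.
Σ = − 2^3 + 2^9 = 504.
N = 504/9 = 56.

56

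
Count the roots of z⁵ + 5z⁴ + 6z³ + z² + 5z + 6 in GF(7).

4

Write f(z) = z⁵ + 5z⁴ + 6z³ + z² + 5z + 6.
Evaluate at each of the 7 elements of GF(7):
f(0) = 6; f(1) = 3; f(2) = 5; f(3) = 0 → root; f(4) = 0 → root; f(5) = 0 → root; f(6) = 0 → root.
Roots: {3, 4, 5, 6}.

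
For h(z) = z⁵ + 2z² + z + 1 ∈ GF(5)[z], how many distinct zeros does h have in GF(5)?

2

Evaluate at each of the 5 elements of GF(5):
h(0) = 1; h(1) = 0 → root; h(2) = 3; h(3) = 0 → root; h(4) = 1.
Roots: {1, 3}.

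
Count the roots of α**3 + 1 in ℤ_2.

1

Write f(α) = α**3 + 1.
Evaluate at each of the 2 elements of ℤ_2:
f(0) = 1; f(1) = 0 → root.
Roots: {1}.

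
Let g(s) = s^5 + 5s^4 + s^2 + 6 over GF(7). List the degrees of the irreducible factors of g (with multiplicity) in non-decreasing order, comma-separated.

Complete factorization: g(s) = (s^5 + 5s^4 + s^2 + 6).
Factor degrees with multiplicity: 5 = 5.

5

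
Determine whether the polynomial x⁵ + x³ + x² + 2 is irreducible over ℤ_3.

Yes

Write P(x) = x⁵ + x³ + x² + 2.
Check for roots in ℤ_3: P(0) = 2; P(1) = 2; P(2) = 1.
No roots, so no linear factors.
Monic irreducibles of degree 2 over GF(3): x² + 1, x² + x + 2, x² + 2x + 2.
None of them divide P (all give nonzero remainder).
No irreducible factor of degree ≤ 2 exists, so P is irreducible over GF(3).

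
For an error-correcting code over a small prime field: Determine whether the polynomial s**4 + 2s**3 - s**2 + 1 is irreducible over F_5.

Write g(s) = s**4 + 2s**3 - s**2 + 1.
Check for roots in F_5: g(0) = 1; g(1) = 3; g(2) = 4; g(3) = 2; g(4) = 4.
No roots, so no linear factors.
Degree-2 irreducible divisors: test the 10 monic irreducibles of degree 2 over GF(5).
None of them divide g (all give nonzero remainder).
No irreducible factor of degree ≤ 2 exists, so g is irreducible over GF(5).

Yes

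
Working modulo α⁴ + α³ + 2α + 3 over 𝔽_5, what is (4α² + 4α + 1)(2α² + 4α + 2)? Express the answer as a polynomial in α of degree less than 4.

α^3 + α^2 + α + 3

Multiply in 𝔽_5[α]: (4α² + 4α + 1)·(2α² + 4α + 2) = 3α⁴ + 4α³ + α² + 2α + 2.
Reduce using α⁴ ≡ 4α³ + 3α + 2 (mod α⁴ + α³ + 2α + 3).
Reduced: α³ + α² + α + 3.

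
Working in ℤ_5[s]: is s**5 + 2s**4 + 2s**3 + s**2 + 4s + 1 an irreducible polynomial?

Yes

Write P(s) = s**5 + 2s**4 + 2s**3 + s**2 + 4s + 1.
Check for roots in ℤ_5: P(0) = 1; P(1) = 1; P(2) = 3; P(3) = 1; P(4) = 2.
No roots, so no linear factors.
Degree-2 irreducible divisors: test the 10 monic irreducibles of degree 2 over GF(5).
None of them divide P (all give nonzero remainder).
No irreducible factor of degree ≤ 2 exists, so P is irreducible over GF(5).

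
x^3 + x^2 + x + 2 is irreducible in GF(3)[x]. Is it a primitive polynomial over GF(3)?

Write f(x) = x^3 + x^2 + x + 2.
|GF(3^3)^×| = 3^3 − 1 = 26. Prime factorization: 26 = 2·13.
f is primitive ⇔ x has order 26 in GF(3)[x]/(f), i.e. x^(26/q) ≠ 1 for each prime q | 26.
x^(13) mod f = 1
x^(2) mod f = x^2.
Since x^(13) = 1, the order of x divides 13 < 26; not primitive.

No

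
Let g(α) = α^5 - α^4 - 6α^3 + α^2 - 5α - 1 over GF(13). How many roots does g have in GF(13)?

3

Evaluate at each of the 13 elements of GF(13):
g(0) = 12; g(1) = 2; g(2) = 0 → root; g(3) = 6; g(4) = 2; g(5) = 7; g(6) = 2; g(7) = 11; g(8) = 0 → root; g(9) = 10; g(10) = 4; g(11) = 0 → root; g(12) = 9.
Roots: {2, 8, 11}.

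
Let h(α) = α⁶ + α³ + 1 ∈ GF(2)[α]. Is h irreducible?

Check for roots in GF(2): h(0) = 1; h(1) = 1.
No roots, so no linear factors.
Monic irreducibles of degree 2 over GF(2): α² + α + 1.
None of them divide h (all give nonzero remainder).
Monic irreducibles of degree 3 over GF(2): α³ + α + 1, α³ + α² + 1.
None of them divide h (all give nonzero remainder).
No irreducible factor of degree ≤ 3 exists, so h is irreducible over GF(2).

Yes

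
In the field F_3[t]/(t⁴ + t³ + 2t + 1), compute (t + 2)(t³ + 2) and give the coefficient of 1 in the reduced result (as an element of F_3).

Multiply in F_3[t]: (t + 2)·(t³ + 2) = t⁴ + 2t³ + 2t + 1.
Reduce using t⁴ ≡ 2t³ + t + 2 (mod t⁴ + t³ + 2t + 1).
Reduced: t³.

0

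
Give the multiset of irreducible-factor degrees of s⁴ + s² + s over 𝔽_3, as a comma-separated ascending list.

1, 1, 2

Write h(s) = s⁴ + s² + s.
Roots in 𝔽_3: h(0) = 0 → root; h(1) = 0 → root; h(2) = 1.
Linear factors from roots: (s), (s - 1).
Complete factorization: h(s) = (s)·(s - 1)·(s² + s - 1).
Factor degrees with multiplicity: 1 + 1 + 2 = 4.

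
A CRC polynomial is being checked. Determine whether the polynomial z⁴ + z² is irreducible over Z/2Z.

Write g(z) = z⁴ + z².
Check for roots in Z/2Z: g(0) = 0 → root; g(1) = 0 → root.
g(0) = 0, so (z) divides g(z); g is reducible.

No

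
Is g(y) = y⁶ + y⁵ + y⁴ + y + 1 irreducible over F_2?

Yes

Check for roots in F_2: g(0) = 1; g(1) = 1.
No roots, so no linear factors.
Monic irreducibles of degree 2 over GF(2): y² + y + 1.
None of them divide g (all give nonzero remainder).
Monic irreducibles of degree 3 over GF(2): y³ + y + 1, y³ + y² + 1.
None of them divide g (all give nonzero remainder).
No irreducible factor of degree ≤ 3 exists, so g is irreducible over GF(2).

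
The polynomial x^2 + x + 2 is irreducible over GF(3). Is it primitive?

Yes

Write f(x) = x^2 + x + 2.
|GF(3^2)^×| = 3^2 − 1 = 8. Prime factorization: 8 = 2^3.
f is primitive ⇔ x has order 8 in GF(3)[x]/(f), i.e. x^(8/q) ≠ 1 for each prime q | 8.
x^(4) mod f = 2.
None equal 1, so x has full order 8; f is primitive.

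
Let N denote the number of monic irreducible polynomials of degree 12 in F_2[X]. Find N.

335

Gauss's count: N_{2}(12) = (1/12) Σ_{d|12} μ(12/d)·2^d.
Divisors of 12: 1, 2, 3, 4, 6, 12; μ(12/d) for each: 0, 1, 0, -1, -1, 1.
Σ = 2^2 − 2^4 − 2^6 + 2^12 = 4020.
N = 4020/12 = 335.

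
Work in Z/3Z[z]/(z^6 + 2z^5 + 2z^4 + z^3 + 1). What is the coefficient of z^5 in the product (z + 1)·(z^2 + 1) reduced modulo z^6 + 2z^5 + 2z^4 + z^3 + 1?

Multiply in Z/3Z[z]: (z + 1)·(z^2 + 1) = z^3 + z^2 + z + 1.
Reduced: z^3 + z^2 + z + 1.

0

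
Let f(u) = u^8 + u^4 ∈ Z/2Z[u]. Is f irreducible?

No

Check for roots in Z/2Z: f(0) = 0 → root; f(1) = 0 → root.
f(0) = 0, so (u) divides f(u); f is reducible.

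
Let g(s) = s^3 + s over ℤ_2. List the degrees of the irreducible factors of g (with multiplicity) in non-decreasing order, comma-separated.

Roots in ℤ_2: g(0) = 0 → root; g(1) = 0 → root.
Linear factors from roots: (s), (s + 1).
Complete factorization: g(s) = (s)·(s + 1)^2.
Factor degrees with multiplicity: 1 + 1 + 1 = 3.

1, 1, 1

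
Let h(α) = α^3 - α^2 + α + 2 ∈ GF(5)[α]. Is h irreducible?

Yes

Check for roots in GF(5): h(0) = 2; h(1) = 3; h(2) = 3; h(3) = 3; h(4) = 4.
No roots. A degree-3 polynomial over a field with no linear factor is irreducible.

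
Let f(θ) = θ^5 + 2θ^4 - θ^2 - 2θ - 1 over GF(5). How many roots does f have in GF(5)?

1

Evaluate at each of the 5 elements of GF(5):
f(0) = 4; f(1) = 4; f(2) = 0 → root; f(3) = 4; f(4) = 1.
Roots: {2}.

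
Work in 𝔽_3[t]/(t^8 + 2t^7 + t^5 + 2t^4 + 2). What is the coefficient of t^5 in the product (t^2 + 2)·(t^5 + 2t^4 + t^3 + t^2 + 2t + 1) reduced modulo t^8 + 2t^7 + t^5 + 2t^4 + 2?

0

Multiply in 𝔽_3[t]: (t^2 + 2)·(t^5 + 2t^4 + t^3 + t^2 + 2t + 1) = t^7 + 2t^6 + 2t^4 + t^3 + t + 2.
Reduced: t^7 + 2t^6 + 2t^4 + t^3 + t + 2.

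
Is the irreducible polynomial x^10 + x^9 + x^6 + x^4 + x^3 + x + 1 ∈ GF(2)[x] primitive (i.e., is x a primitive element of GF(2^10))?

Write f(x) = x^10 + x^9 + x^6 + x^4 + x^3 + x + 1.
|GF(2^10)^×| = 2^10 − 1 = 1023. Prime factorization: 1023 = 3·11·31.
f is primitive ⇔ x has order 1023 in GF(2)[x]/(f), i.e. x^(1023/q) ≠ 1 for each prime q | 1023.
x^(341) mod f = x^7 + x^5 + x^3.
x^(93) mod f = x^9 + x^7 + x^6 + x^3 + x^2 + 1.
x^(33) mod f = x^9 + x^7 + x^6 + x^3 + x^2 + x + 1.
None equal 1, so x has full order 1023; f is primitive.

Yes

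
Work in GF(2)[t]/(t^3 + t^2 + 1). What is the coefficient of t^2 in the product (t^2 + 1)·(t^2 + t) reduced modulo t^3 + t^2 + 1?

Multiply in GF(2)[t]: (t^2 + 1)·(t^2 + t) = t^4 + t^3 + t^2 + t.
Reduce using t^3 ≡ t^2 + 1 (mod t^3 + t^2 + 1).
Reduced: t^2.

1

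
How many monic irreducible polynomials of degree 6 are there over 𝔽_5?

2580

Gauss's count: N_{5}(6) = (1/6) Σ_{d|6} μ(6/d)·5^d.
Divisors of 6: 1, 2, 3, 6; μ(6/d) for each: 1, -1, -1, 1.
Σ = 5^1 − 5^2 − 5^3 + 5^6 = 15480.
N = 15480/6 = 2580.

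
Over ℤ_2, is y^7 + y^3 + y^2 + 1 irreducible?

Write P(y) = y^7 + y^3 + y^2 + 1.
Check for roots in ℤ_2: P(0) = 1; P(1) = 0 → root.
P(1) = 0, so (y − 1) divides P(y); P is reducible.

No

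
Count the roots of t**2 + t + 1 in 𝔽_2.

0

Write h(t) = t**2 + t + 1.
Evaluate at each of the 2 elements of 𝔽_2:
h(0) = 1; h(1) = 1.
No element is a root.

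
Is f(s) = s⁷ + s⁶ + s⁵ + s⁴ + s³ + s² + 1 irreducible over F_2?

Check for roots in F_2: f(0) = 1; f(1) = 1.
No roots, so no linear factors.
Monic irreducibles of degree 2 over GF(2): s² + s + 1.
None of them divide f (all give nonzero remainder).
Monic irreducibles of degree 3 over GF(2): s³ + s + 1, s³ + s² + 1.
None of them divide f (all give nonzero remainder).
No irreducible factor of degree ≤ 3 exists, so f is irreducible over GF(2).

Yes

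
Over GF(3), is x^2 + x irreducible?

Write g(x) = x^2 + x.
Check for roots in GF(3): g(0) = 0 → root; g(1) = 2; g(2) = 0 → root.
g(0) = 0, so (x) divides g(x); g is reducible.

No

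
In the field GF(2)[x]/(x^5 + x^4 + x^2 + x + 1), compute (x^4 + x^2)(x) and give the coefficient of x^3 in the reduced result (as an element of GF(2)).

Multiply in GF(2)[x]: (x^4 + x^2)·(x) = x^5 + x^3.
Reduce using x^5 ≡ x^4 + x^2 + x + 1 (mod x^5 + x^4 + x^2 + x + 1).
Reduced: x^4 + x^3 + x^2 + x + 1.

1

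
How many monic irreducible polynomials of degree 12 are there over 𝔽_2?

335

The number of monic irreducibles of degree 12 over GF(2) is (1/12)·Σ_{d∣12} μ(12/d) 2^d.
Divisors of 12: 1, 2, 3, 4, 6, 12; μ(12/d) for each: 0, 1, 0, -1, -1, 1.
Σ = 2^2 − 2^4 − 2^6 + 2^12 = 4020.
N = 4020/12 = 335.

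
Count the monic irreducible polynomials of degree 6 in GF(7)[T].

Gauss's count: N_{7}(6) = (1/6) Σ_{d|6} μ(6/d)·7^d.
Divisors of 6: 1, 2, 3, 6; μ(6/d) for each: 1, -1, -1, 1.
Σ = 7^1 − 7^2 − 7^3 + 7^6 = 117264.
N = 117264/6 = 19544.

19544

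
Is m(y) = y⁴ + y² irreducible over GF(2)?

Check for roots in GF(2): m(0) = 0 → root; m(1) = 0 → root.
m(0) = 0, so (y) divides m(y); m is reducible.

No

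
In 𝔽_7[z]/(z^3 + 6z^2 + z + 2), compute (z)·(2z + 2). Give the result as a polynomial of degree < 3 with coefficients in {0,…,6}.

2z^2 + 2z

Multiply in 𝔽_7[z]: (z)·(2z + 2) = 2z^2 + 2z.
Reduced: 2z^2 + 2z.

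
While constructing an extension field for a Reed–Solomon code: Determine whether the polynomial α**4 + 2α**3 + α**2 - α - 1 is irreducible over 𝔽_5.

No

Write f(α) = α**4 + 2α**3 + α**2 - α - 1.
Check for roots in 𝔽_5: f(0) = 4; f(1) = 2; f(2) = 3; f(3) = 0 → root; f(4) = 0 → root.
f(3) = 0, so (α − 3) divides f(α); f is reducible.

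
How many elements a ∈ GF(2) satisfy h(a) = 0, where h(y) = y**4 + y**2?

2

Evaluate at each of the 2 elements of GF(2):
h(0) = 0 → root; h(1) = 0 → root.
Roots: {0, 1}.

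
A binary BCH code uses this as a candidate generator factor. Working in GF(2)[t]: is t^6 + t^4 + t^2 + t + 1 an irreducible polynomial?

Write h(t) = t^6 + t^4 + t^2 + t + 1.
Check for roots in GF(2): h(0) = 1; h(1) = 1.
No roots, so no linear factors.
Monic irreducibles of degree 2 over GF(2): t^2 + t + 1.
None of them divide h (all give nonzero remainder).
Monic irreducibles of degree 3 over GF(2): t^3 + t + 1, t^3 + t^2 + 1.
None of them divide h (all give nonzero remainder).
No irreducible factor of degree ≤ 3 exists, so h is irreducible over GF(2).

Yes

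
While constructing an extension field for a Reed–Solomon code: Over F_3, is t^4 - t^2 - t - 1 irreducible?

Write g(t) = t^4 - t^2 - t - 1.
Check for roots in F_3: g(0) = 2; g(1) = 1; g(2) = 0 → root.
g(2) = 0, so (t − 2) divides g(t); g is reducible.

No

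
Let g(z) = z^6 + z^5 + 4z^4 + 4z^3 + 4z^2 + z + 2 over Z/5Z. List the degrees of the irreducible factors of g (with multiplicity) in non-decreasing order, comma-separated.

Roots in Z/5Z: g(0) = 2; g(1) = 2; g(2) = 2; g(3) = 0 → root; g(4) = 0 → root.
Linear factors from roots: (z + 2), (z + 1).
Complete factorization: g(z) = (z + 1)·(z + 2)·(z^4 + 3z^3 + 3z^2 + 4z + 1).
Factor degrees with multiplicity: 1 + 1 + 4 = 6.

1, 1, 4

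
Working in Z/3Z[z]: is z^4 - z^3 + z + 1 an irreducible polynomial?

Yes

Write m(z) = z^4 - z^3 + z + 1.
Check for roots in Z/3Z: m(0) = 1; m(1) = 2; m(2) = 2.
No roots, so no linear factors.
Monic irreducibles of degree 2 over GF(3): z^2 + 1, z^2 + z - 1, z^2 - z - 1.
None of them divide m (all give nonzero remainder).
No irreducible factor of degree ≤ 2 exists, so m is irreducible over GF(3).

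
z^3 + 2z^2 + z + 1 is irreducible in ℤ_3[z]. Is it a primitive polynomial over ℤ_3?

Write f(z) = z^3 + 2z^2 + z + 1.
|GF(3^3)^×| = 3^3 − 1 = 26. Prime factorization: 26 = 2·13.
f is primitive ⇔ z has order 26 in GF(3)[z]/(f), i.e. z^(26/q) ≠ 1 for each prime q | 26.
z^(13) mod f = 2.
z^(2) mod f = z^2.
None equal 1, so z has full order 26; f is primitive.

Yes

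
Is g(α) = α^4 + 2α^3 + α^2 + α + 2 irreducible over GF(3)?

Check for roots in GF(3): g(0) = 2; g(1) = 1; g(2) = 1.
No roots, so no linear factors.
Monic irreducibles of degree 2 over GF(3): α^2 + 1, α^2 + α + 2, α^2 + 2α + 2.
None of them divide g (all give nonzero remainder).
No irreducible factor of degree ≤ 2 exists, so g is irreducible over GF(3).

Yes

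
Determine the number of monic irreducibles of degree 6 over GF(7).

19544

x^(7^6) − x is the product of all monic irreducibles of degree dividing 6; Möbius inversion gives N = (1/6) Σ μ(6/d)·7^d.
Divisors of 6: 1, 2, 3, 6; μ(6/d) for each: 1, -1, -1, 1.
Σ = 7^1 − 7^2 − 7^3 + 7^6 = 117264.
N = 117264/6 = 19544.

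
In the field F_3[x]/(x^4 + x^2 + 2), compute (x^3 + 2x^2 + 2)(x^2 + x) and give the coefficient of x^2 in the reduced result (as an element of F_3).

2

Multiply in F_3[x]: (x^3 + 2x^2 + 2)·(x^2 + x) = x^5 + 2x^3 + 2x^2 + 2x.
Reduce using x^4 ≡ 2x^2 + 1 (mod x^4 + x^2 + 2).
Reduced: x^3 + 2x^2.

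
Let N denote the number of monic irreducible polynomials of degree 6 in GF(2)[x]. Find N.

9

x^(2^6) − x is the product of all monic irreducibles of degree dividing 6; Möbius inversion gives N = (1/6) Σ μ(6/d)·2^d.
Divisors of 6: 1, 2, 3, 6; μ(6/d) for each: 1, -1, -1, 1.
Σ = 2^1 − 2^2 − 2^3 + 2^6 = 54.
N = 54/6 = 9.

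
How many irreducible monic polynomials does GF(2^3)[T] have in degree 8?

Gauss's count: N_{8}(8) = (1/8) Σ_{d|8} μ(8/d)·8^d.
Divisors of 8: 1, 2, 4, 8; μ(8/d) for each: 0, 0, -1, 1.
Σ = − 8^4 + 8^8 = 16773120.
N = 16773120/8 = 2096640.

2096640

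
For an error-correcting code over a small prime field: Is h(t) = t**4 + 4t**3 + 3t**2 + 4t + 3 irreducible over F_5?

Check for roots in F_5: h(0) = 3; h(1) = 0 → root; h(2) = 1; h(3) = 1; h(4) = 4.
h(1) = 0, so (t − 1) divides h(t); h is reducible.

No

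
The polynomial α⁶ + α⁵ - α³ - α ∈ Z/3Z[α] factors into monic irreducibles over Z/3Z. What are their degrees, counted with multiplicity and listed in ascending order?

1, 1, 2, 2

Write f(α) = α⁶ + α⁵ - α³ - α.
Roots in Z/3Z: f(0) = 0 → root; f(1) = 0 → root; f(2) = 2.
Linear factors from roots: (α), (α - 1).
Complete factorization: f(α) = (α)·(α - 1)·(α² + α - 1)^2.
Factor degrees with multiplicity: 1 + 1 + 2 + 2 = 6.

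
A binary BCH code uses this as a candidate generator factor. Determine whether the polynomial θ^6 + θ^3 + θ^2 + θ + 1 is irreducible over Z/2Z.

Write m(θ) = θ^6 + θ^3 + θ^2 + θ + 1.
Check for roots in Z/2Z: m(0) = 1; m(1) = 1.
No roots, so no linear factors.
Monic irreducibles of degree 2 over GF(2): θ^2 + θ + 1.
θ^2 + θ + 1 divides m: m(θ) = (θ^2 + θ + 1)·(θ^4 + θ^3 + 1).

No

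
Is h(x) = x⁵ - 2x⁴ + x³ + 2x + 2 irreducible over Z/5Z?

Yes

Check for roots in Z/5Z: h(0) = 2; h(1) = 4; h(2) = 4; h(3) = 1; h(4) = 1.
No roots, so no linear factors.
Degree-2 irreducible divisors: test the 10 monic irreducibles of degree 2 over GF(5).
None of them divide h (all give nonzero remainder).
No irreducible factor of degree ≤ 2 exists, so h is irreducible over GF(5).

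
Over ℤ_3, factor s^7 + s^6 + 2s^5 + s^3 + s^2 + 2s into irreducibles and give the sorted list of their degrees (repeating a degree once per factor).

Write f(s) = s^7 + s^6 + 2s^5 + s^3 + s^2 + 2s.
Roots in ℤ_3: f(0) = 0 → root; f(1) = 2; f(2) = 2.
Linear factors from roots: (s).
Complete factorization: f(s) = (s)·(s^2 + 2s + 2)·(s^2 + s + 2)^2.
Factor degrees with multiplicity: 1 + 2 + 2 + 2 = 7.

1, 2, 2, 2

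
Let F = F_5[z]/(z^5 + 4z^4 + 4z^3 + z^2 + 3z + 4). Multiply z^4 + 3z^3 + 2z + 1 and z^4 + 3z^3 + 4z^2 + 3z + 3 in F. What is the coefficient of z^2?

Multiply in F_5[z]: (z^4 + 3z^3 + 2z + 1)·(z^4 + 3z^3 + 4z^2 + 3z + 3) = z^8 + z^7 + 3z^6 + 2z^5 + 4z^4 + 4z + 3.
Reduce using z^5 ≡ z^4 + z^3 + 4z^2 + 2z + 1 (mod z^5 + 4z^4 + 4z^3 + z^2 + 3z + 4).
Reduced: 4z^4 + 3z^3 + 3z + 2.

0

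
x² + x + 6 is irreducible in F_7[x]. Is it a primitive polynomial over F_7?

No

Write f(x) = x² + x + 6.
|GF(7^2)^×| = 7^2 − 1 = 48. Prime factorization: 48 = 2^4·3.
f is primitive ⇔ x has order 48 in GF(7)[x]/(f), i.e. x^(48/q) ≠ 1 for each prime q | 48.
x^(24) mod f = 6.
x^(16) mod f = 1
Since x^(16) = 1, the order of x divides 16 < 48; not primitive.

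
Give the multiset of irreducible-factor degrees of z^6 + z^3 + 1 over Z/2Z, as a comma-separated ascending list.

6

Write h(z) = z^6 + z^3 + 1.
Roots in Z/2Z: h(0) = 1; h(1) = 1.
Complete factorization: h(z) = (z^6 + z^3 + 1).
Factor degrees with multiplicity: 6 = 6.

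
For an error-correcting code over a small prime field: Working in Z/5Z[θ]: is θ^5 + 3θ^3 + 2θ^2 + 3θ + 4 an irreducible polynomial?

No

Write m(θ) = θ^5 + 3θ^3 + 2θ^2 + 3θ + 4.
Check for roots in Z/5Z: m(0) = 4; m(1) = 3; m(2) = 4; m(3) = 0 → root; m(4) = 4.
m(3) = 0, so (θ − 3) divides m(θ); m is reducible.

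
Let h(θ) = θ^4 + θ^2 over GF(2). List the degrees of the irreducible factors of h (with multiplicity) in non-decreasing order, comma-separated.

1, 1, 1, 1

Roots in GF(2): h(0) = 0 → root; h(1) = 0 → root.
Linear factors from roots: (θ), (θ + 1).
Complete factorization: h(θ) = (θ)^2·(θ + 1)^2.
Factor degrees with multiplicity: 1 + 1 + 1 + 1 = 4.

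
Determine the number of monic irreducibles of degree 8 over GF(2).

By the necklace-counting formula, N_2(8) = (1/8) Σ_{d|8} μ(8/d)·2^d.
Divisors of 8: 1, 2, 4, 8; μ(8/d) for each: 0, 0, -1, 1.
Σ = − 2^4 + 2^8 = 240.
N = 240/8 = 30.

30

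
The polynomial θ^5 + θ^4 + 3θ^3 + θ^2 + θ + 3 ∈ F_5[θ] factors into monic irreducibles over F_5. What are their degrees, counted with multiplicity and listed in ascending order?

1, 1, 1, 2

Write h(θ) = θ^5 + θ^4 + 3θ^3 + θ^2 + θ + 3.
Roots in F_5: h(0) = 3; h(1) = 0 → root; h(2) = 1; h(3) = 0 → root; h(4) = 0 → root.
Linear factors from roots: (θ + 4), (θ + 2), (θ + 1).
Complete factorization: h(θ) = (θ + 1)·(θ + 2)·(θ + 4)·(θ^2 + 4θ + 1).
Factor degrees with multiplicity: 1 + 1 + 1 + 2 = 5.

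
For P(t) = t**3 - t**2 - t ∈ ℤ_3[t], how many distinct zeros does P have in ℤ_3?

1

Evaluate at each of the 3 elements of ℤ_3:
P(0) = 0 → root; P(1) = 2; P(2) = 2.
Roots: {0}.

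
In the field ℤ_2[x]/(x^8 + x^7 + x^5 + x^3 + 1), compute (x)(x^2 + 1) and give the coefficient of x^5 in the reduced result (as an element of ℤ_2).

0

Multiply in ℤ_2[x]: (x)·(x^2 + 1) = x^3 + x.
Reduced: x^3 + x.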